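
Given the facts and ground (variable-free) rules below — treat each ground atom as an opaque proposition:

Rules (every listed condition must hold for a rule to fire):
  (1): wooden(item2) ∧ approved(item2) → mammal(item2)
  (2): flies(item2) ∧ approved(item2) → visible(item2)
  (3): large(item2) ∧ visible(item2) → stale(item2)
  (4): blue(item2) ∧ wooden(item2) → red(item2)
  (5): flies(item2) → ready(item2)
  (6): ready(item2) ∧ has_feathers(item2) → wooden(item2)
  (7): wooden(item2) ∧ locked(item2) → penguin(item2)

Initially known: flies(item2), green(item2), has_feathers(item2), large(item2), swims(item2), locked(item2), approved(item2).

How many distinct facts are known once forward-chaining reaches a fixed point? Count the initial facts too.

13

Round 1 fires (2), (5), giving visible(item2), ready(item2).
Round 2 fires (3), (6), giving stale(item2), wooden(item2).
Round 3 fires (1), (7), giving mammal(item2), penguin(item2).
Closure: {approved(item2), flies(item2), green(item2), has_feathers(item2), large(item2), locked(item2), mammal(item2), penguin(item2), ready(item2), stale(item2), swims(item2), visible(item2), wooden(item2)} — 13 facts.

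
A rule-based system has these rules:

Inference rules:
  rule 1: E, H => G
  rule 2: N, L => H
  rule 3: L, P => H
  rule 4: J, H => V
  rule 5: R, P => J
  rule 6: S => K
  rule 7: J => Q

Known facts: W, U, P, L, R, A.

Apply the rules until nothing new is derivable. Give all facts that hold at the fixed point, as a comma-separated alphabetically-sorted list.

Round 1 — rule 3, rule 5, derive H, J.
Round 2 — rule 4, rule 7, derive V, Q.

A, H, J, L, P, Q, R, U, V, W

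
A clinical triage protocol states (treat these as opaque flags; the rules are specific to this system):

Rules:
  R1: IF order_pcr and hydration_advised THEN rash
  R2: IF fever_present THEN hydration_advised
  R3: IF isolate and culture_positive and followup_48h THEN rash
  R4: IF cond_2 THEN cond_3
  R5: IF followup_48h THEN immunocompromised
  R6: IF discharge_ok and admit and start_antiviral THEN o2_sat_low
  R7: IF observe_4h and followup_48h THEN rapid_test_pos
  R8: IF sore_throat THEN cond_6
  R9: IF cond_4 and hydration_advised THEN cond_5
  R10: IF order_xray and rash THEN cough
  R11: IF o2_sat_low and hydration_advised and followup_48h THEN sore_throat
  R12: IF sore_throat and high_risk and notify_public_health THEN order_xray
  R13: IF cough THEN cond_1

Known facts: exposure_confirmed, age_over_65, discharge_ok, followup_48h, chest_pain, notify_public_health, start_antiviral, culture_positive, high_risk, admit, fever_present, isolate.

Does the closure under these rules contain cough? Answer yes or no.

yes

Round 1: R2 [IF fever_present THEN hydration_advised]; R3 [IF isolate and culture_positive and followup_48h THEN rash]; R5 [IF followup_48h THEN immunocompromised]; R6 [IF discharge_ok and admit and start_antiviral THEN o2_sat_low]. New: hydration_advised, rash, immunocompromised, o2_sat_low.
Round 2: R11 [IF o2_sat_low and hydration_advised and followup_48h THEN sore_throat]. New: sore_throat.
Round 3: R8 [IF sore_throat THEN cond_6]; R12 [IF sore_throat and high_risk and notify_public_health THEN order_xray]. New: cond_6, order_xray.
Round 4: R10 [IF order_xray and rash THEN cough]. New: cough.
Round 5: R13 [IF cough THEN cond_1]. New: cond_1.
cough appears in round 4, so it is derivable.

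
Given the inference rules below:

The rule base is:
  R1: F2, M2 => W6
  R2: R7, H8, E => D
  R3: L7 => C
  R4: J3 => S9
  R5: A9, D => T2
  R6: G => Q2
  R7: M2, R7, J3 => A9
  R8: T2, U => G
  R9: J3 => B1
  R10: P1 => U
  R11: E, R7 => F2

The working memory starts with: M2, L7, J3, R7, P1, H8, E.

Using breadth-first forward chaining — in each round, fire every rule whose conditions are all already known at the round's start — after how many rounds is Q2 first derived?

Round 1 — R2, R3, R4, R7, R9, R10, R11, derive D, C, S9, A9, B1, U, F2.
Round 2 — R1, R5, derive W6, T2.
Round 3 — R8, derive G.
Round 4 — R6, derive Q2.
Q2 first appears in round 4.

4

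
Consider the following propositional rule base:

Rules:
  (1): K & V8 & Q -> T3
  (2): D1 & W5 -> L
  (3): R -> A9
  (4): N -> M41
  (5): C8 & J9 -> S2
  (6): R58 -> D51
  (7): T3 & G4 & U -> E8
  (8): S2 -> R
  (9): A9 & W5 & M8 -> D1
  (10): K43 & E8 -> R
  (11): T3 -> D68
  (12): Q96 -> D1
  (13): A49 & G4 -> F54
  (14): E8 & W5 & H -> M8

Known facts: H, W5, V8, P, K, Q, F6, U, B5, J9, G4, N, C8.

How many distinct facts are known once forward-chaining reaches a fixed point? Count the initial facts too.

Round 1: (1) [K & V8 & Q -> T3]; (4) [N -> M41]; (5) [C8 & J9 -> S2]. New: T3, M41, S2.
Round 2: (7) [T3 & G4 & U -> E8]; (8) [S2 -> R]; (11) [T3 -> D68]. New: E8, R, D68.
Round 3: (3) [R -> A9]; (14) [E8 & W5 & H -> M8]. New: A9, M8.
Round 4: (9) [A9 & W5 & M8 -> D1]. New: D1.
Round 5: (2) [D1 & W5 -> L]. New: L.
Closure: {A9, B5, C8, D1, D68, E8, F6, G4, H, J9, K, L, M41, M8, N, P, Q, R, S2, T3, U, V8, W5} — 23 facts.

23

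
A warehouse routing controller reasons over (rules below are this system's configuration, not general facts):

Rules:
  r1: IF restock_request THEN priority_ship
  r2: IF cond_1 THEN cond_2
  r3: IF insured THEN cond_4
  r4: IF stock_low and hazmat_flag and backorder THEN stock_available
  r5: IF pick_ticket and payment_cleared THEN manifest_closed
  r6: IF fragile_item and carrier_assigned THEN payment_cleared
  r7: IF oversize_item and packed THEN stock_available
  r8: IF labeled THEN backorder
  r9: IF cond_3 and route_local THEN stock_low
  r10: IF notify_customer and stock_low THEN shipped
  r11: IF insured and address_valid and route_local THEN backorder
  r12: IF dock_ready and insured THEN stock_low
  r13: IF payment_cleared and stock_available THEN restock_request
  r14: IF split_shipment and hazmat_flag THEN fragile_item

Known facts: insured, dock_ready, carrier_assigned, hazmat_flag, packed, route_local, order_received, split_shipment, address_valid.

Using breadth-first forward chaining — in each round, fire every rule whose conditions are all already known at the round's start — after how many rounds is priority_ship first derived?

4

Round 1: r3 [IF insured THEN cond_4]; r11 [IF insured and address_valid and route_local THEN backorder]; r12 [IF dock_ready and insured THEN stock_low]; r14 [IF split_shipment and hazmat_flag THEN fragile_item]. New: cond_4, backorder, stock_low, fragile_item.
Round 2: r4 [IF stock_low and hazmat_flag and backorder THEN stock_available]; r6 [IF fragile_item and carrier_assigned THEN payment_cleared]. New: stock_available, payment_cleared.
Round 3: r13 [IF payment_cleared and stock_available THEN restock_request]. New: restock_request.
Round 4: r1 [IF restock_request THEN priority_ship]. New: priority_ship.
priority_ship first appears in round 4.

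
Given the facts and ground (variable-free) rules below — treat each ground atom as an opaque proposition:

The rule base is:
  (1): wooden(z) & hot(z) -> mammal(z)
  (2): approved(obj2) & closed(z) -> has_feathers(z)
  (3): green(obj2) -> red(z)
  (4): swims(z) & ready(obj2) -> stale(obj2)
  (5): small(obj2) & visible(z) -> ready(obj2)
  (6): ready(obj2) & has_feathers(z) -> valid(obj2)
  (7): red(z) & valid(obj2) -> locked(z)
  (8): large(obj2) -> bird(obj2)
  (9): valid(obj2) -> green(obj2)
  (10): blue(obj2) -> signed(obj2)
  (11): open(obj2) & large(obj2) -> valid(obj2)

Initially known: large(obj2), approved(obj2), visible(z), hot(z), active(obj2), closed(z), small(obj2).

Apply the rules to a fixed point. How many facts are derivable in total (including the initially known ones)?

Round 1: (2) [approved(obj2) & closed(z) -> has_feathers(z)]; (5) [small(obj2) & visible(z) -> ready(obj2)]; (8) [large(obj2) -> bird(obj2)]. Adds has_feathers(z), ready(obj2), bird(obj2).
Round 2: (6) [ready(obj2) & has_feathers(z) -> valid(obj2)]. Adds valid(obj2).
Round 3: (9) [valid(obj2) -> green(obj2)]. Adds green(obj2).
Round 4: (3) [green(obj2) -> red(z)]. Adds red(z).
Round 5: (7) [red(z) & valid(obj2) -> locked(z)]. Adds locked(z).
Closure: {active(obj2), approved(obj2), bird(obj2), closed(z), green(obj2), has_feathers(z), hot(z), large(obj2), locked(z), ready(obj2), red(z), small(obj2), valid(obj2), visible(z)} — 14 facts.

14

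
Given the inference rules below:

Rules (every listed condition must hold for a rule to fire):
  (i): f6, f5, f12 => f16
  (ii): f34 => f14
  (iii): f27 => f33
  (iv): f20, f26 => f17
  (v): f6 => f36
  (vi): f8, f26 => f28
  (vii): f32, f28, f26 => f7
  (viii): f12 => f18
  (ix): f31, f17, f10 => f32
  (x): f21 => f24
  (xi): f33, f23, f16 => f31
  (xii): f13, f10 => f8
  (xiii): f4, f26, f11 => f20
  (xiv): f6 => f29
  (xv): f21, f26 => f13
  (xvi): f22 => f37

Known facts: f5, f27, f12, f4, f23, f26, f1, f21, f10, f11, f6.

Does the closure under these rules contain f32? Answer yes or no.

Round 1 fires (i), (iii), (v), (viii), (x), (xiii), (xiv), (xv), giving f16, f33, f36, f18, f24, f20, f29, f13.
Round 2 fires (iv), (xi), (xii), giving f17, f31, f8.
Round 3 fires (vi), (ix), giving f28, f32.
Round 4 fires (vii), giving f7.
f32 appears in round 3, so it is derivable.

yes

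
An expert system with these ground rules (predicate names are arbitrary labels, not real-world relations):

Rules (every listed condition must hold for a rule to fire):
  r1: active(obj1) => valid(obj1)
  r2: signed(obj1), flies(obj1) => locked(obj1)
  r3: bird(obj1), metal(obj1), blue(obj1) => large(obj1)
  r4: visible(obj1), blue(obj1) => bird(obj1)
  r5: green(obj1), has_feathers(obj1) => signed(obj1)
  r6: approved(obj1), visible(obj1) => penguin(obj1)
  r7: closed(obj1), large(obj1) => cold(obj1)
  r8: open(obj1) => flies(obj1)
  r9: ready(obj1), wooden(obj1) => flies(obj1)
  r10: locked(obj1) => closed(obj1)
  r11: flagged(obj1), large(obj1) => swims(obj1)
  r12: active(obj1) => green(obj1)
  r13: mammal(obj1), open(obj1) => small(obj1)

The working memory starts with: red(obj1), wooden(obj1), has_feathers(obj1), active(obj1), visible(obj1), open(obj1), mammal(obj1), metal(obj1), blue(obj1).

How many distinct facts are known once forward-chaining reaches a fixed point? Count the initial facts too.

19

Round 1: r1 [active(obj1) => valid(obj1)]; r4 [visible(obj1), blue(obj1) => bird(obj1)]; r8 [open(obj1) => flies(obj1)]; r12 [active(obj1) => green(obj1)]; r13 [mammal(obj1), open(obj1) => small(obj1)]. Adds valid(obj1), bird(obj1), flies(obj1), green(obj1), small(obj1).
Round 2: r3 [bird(obj1), metal(obj1), blue(obj1) => large(obj1)]; r5 [green(obj1), has_feathers(obj1) => signed(obj1)]. Adds large(obj1), signed(obj1).
Round 3: r2 [signed(obj1), flies(obj1) => locked(obj1)]. Adds locked(obj1).
Round 4: r10 [locked(obj1) => closed(obj1)]. Adds closed(obj1).
Round 5: r7 [closed(obj1), large(obj1) => cold(obj1)]. Adds cold(obj1).
Closure: {active(obj1), bird(obj1), blue(obj1), closed(obj1), cold(obj1), flies(obj1), green(obj1), has_feathers(obj1), large(obj1), locked(obj1), mammal(obj1), metal(obj1), open(obj1), red(obj1), signed(obj1), small(obj1), valid(obj1), visible(obj1), wooden(obj1)} — 19 facts.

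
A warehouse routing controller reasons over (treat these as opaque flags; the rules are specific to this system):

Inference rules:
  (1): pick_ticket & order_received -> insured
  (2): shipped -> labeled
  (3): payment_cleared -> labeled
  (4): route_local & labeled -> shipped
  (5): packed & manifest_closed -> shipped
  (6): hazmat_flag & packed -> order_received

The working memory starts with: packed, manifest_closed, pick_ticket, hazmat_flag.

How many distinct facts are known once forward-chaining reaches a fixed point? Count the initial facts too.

Round 1: (5) [packed & manifest_closed -> shipped]; (6) [hazmat_flag & packed -> order_received]. New: shipped, order_received.
Round 2: (1) [pick_ticket & order_received -> insured]; (2) [shipped -> labeled]. New: insured, labeled.
Closure: {hazmat_flag, insured, labeled, manifest_closed, order_received, packed, pick_ticket, shipped} — 8 facts.

8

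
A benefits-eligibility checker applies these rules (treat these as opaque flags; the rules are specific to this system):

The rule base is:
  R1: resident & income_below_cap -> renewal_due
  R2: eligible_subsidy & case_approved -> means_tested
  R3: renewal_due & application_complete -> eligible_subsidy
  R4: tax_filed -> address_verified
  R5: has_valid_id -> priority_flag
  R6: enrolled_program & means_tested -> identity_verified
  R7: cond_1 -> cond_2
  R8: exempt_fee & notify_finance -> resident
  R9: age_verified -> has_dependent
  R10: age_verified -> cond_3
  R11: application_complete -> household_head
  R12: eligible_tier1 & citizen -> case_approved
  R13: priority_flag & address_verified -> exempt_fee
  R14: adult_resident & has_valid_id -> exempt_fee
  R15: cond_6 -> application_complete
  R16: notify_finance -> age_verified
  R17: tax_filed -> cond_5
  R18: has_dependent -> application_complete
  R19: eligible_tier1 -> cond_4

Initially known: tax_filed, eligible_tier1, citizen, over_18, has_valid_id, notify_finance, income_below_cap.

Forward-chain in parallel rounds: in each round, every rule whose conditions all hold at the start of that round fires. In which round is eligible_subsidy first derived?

5

[1] R4 [tax_filed -> address_verified]; R5 [has_valid_id -> priority_flag]; R12 [eligible_tier1 & citizen -> case_approved]; R16 [notify_finance -> age_verified]; R17 [tax_filed -> cond_5]; R19 [eligible_tier1 -> cond_4]. ⇒ new: address_verified, priority_flag, case_approved, age_verified, cond_5, cond_4.
[2] R9 [age_verified -> has_dependent]; R10 [age_verified -> cond_3]; R13 [priority_flag & address_verified -> exempt_fee]. ⇒ new: has_dependent, cond_3, exempt_fee.
[3] R8 [exempt_fee & notify_finance -> resident]; R18 [has_dependent -> application_complete]. ⇒ new: resident, application_complete.
[4] R1 [resident & income_below_cap -> renewal_due]; R11 [application_complete -> household_head]. ⇒ new: renewal_due, household_head.
[5] R3 [renewal_due & application_complete -> eligible_subsidy]. ⇒ new: eligible_subsidy.
eligible_subsidy first appears in round 5.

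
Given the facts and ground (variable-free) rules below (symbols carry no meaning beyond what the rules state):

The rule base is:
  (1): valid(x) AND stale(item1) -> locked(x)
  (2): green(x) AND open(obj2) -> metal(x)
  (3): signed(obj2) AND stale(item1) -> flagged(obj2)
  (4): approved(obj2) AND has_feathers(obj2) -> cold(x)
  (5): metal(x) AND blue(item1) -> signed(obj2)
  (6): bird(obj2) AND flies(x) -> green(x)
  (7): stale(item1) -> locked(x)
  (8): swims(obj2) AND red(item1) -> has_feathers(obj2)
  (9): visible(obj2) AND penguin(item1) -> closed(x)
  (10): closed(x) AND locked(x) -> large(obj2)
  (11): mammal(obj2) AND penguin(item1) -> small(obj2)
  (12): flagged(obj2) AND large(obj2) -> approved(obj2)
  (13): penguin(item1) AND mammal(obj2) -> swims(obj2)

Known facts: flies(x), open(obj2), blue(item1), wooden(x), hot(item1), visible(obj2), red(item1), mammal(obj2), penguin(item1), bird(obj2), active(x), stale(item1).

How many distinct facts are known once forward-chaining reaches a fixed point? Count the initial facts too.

24

Round 1: (6) [bird(obj2) AND flies(x) -> green(x)]; (7) [stale(item1) -> locked(x)]; (9) [visible(obj2) AND penguin(item1) -> closed(x)]; (11) [mammal(obj2) AND penguin(item1) -> small(obj2)]; (13) [penguin(item1) AND mammal(obj2) -> swims(obj2)]. New: green(x), locked(x), closed(x), small(obj2), swims(obj2).
Round 2: (2) [green(x) AND open(obj2) -> metal(x)]; (8) [swims(obj2) AND red(item1) -> has_feathers(obj2)]; (10) [closed(x) AND locked(x) -> large(obj2)]. New: metal(x), has_feathers(obj2), large(obj2).
Round 3: (5) [metal(x) AND blue(item1) -> signed(obj2)]. New: signed(obj2).
Round 4: (3) [signed(obj2) AND stale(item1) -> flagged(obj2)]. New: flagged(obj2).
Round 5: (12) [flagged(obj2) AND large(obj2) -> approved(obj2)]. New: approved(obj2).
Round 6: (4) [approved(obj2) AND has_feathers(obj2) -> cold(x)]. New: cold(x).
Closure: {active(x), approved(obj2), bird(obj2), blue(item1), closed(x), cold(x), flagged(obj2), flies(x), green(x), has_feathers(obj2), hot(item1), large(obj2), locked(x), mammal(obj2), metal(x), open(obj2), penguin(item1), red(item1), signed(obj2), small(obj2), stale(item1), swims(obj2), visible(obj2), wooden(x)} — 24 facts.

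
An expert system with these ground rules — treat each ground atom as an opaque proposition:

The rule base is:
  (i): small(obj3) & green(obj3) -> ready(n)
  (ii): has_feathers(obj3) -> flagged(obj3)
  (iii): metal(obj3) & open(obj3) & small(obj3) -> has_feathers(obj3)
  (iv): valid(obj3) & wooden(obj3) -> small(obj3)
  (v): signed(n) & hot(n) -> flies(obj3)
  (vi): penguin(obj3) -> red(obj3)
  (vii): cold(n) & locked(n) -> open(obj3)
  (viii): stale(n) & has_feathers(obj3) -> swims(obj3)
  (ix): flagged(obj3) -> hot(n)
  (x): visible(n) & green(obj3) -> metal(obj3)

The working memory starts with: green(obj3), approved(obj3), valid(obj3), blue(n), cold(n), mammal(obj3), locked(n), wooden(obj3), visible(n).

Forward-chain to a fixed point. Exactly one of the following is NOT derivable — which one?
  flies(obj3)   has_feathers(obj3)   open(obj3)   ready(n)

Round 1 — (iv), (vii), (x), derive small(obj3), open(obj3), metal(obj3).
Round 2 — (i), (iii), derive ready(n), has_feathers(obj3).
Round 3 — (ii), derive flagged(obj3).
Round 4 — (ix), derive hot(n).
Derived: open(obj3) (round 1), ready(n) (round 2), has_feathers(obj3) (round 2). flies(obj3) never appears in any round.

flies(obj3)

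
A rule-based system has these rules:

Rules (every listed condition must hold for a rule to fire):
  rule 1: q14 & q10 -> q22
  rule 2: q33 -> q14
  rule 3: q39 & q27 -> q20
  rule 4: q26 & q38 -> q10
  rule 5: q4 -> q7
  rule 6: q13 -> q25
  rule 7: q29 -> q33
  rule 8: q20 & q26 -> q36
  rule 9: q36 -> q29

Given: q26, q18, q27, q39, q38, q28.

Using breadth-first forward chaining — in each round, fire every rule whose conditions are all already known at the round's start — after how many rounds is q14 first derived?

[1] rule 3 [q39 & q27 -> q20]; rule 4 [q26 & q38 -> q10]. ⇒ new: q20, q10.
[2] rule 8 [q20 & q26 -> q36]. ⇒ new: q36.
[3] rule 9 [q36 -> q29]. ⇒ new: q29.
[4] rule 7 [q29 -> q33]. ⇒ new: q33.
[5] rule 2 [q33 -> q14]. ⇒ new: q14.
q14 first appears in round 5.

5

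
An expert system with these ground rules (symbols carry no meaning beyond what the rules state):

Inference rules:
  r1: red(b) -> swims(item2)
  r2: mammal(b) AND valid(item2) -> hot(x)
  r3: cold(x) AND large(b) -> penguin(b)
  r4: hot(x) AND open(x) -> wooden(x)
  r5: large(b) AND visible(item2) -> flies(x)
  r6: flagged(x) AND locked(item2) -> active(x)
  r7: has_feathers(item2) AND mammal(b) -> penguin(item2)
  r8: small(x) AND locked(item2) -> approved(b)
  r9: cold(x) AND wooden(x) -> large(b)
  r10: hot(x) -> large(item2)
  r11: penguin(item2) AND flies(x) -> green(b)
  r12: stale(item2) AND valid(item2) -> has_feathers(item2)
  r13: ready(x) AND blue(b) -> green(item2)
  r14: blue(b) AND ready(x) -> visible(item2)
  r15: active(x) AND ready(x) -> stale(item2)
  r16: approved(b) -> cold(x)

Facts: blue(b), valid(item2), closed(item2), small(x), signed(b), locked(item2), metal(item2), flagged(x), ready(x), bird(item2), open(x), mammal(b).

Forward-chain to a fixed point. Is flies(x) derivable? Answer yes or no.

yes

Round 1: r2 [mammal(b) AND valid(item2) -> hot(x)]; r6 [flagged(x) AND locked(item2) -> active(x)]; r8 [small(x) AND locked(item2) -> approved(b)]; r13 [ready(x) AND blue(b) -> green(item2)]; r14 [blue(b) AND ready(x) -> visible(item2)]. Adds hot(x), active(x), approved(b), green(item2), visible(item2).
Round 2: r4 [hot(x) AND open(x) -> wooden(x)]; r10 [hot(x) -> large(item2)]; r15 [active(x) AND ready(x) -> stale(item2)]; r16 [approved(b) -> cold(x)]. Adds wooden(x), large(item2), stale(item2), cold(x).
Round 3: r9 [cold(x) AND wooden(x) -> large(b)]; r12 [stale(item2) AND valid(item2) -> has_feathers(item2)]. Adds large(b), has_feathers(item2).
Round 4: r3 [cold(x) AND large(b) -> penguin(b)]; r5 [large(b) AND visible(item2) -> flies(x)]; r7 [has_feathers(item2) AND mammal(b) -> penguin(item2)]. Adds penguin(b), flies(x), penguin(item2).
Round 5: r11 [penguin(item2) AND flies(x) -> green(b)]. Adds green(b).
flies(x) appears in round 4, so it is derivable.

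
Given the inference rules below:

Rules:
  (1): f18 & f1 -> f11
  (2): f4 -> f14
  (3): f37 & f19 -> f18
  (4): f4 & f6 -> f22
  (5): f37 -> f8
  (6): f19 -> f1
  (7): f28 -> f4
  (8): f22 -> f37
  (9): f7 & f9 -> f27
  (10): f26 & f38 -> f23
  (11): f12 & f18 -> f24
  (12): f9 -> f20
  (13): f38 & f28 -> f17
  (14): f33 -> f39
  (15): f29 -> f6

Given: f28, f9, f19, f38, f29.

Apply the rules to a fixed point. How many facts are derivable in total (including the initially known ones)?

Round 1 — (6), (7), (12), (13), (15), derive f1, f4, f20, f17, f6.
Round 2 — (2), (4), derive f14, f22.
Round 3 — (8), derive f37.
Round 4 — (3), (5), derive f18, f8.
Round 5 — (1), derive f11.
Closure: {f1, f11, f14, f17, f18, f19, f20, f22, f28, f29, f37, f38, f4, f6, f8, f9} — 16 facts.

16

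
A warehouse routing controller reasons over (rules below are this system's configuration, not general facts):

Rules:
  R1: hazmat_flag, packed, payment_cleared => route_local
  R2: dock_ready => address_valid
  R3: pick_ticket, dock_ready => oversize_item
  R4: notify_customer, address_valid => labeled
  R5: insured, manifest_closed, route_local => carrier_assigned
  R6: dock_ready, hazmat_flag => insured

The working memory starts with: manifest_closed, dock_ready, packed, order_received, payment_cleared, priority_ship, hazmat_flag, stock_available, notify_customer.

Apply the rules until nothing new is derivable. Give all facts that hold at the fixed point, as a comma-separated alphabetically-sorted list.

[1] R1 [hazmat_flag, packed, payment_cleared => route_local]; R2 [dock_ready => address_valid]; R6 [dock_ready, hazmat_flag => insured]. ⇒ new: route_local, address_valid, insured.
[2] R4 [notify_customer, address_valid => labeled]; R5 [insured, manifest_closed, route_local => carrier_assigned]. ⇒ new: labeled, carrier_assigned.

address_valid, carrier_assigned, dock_ready, hazmat_flag, insured, labeled, manifest_closed, notify_customer, order_received, packed, payment_cleared, priority_ship, route_local, stock_available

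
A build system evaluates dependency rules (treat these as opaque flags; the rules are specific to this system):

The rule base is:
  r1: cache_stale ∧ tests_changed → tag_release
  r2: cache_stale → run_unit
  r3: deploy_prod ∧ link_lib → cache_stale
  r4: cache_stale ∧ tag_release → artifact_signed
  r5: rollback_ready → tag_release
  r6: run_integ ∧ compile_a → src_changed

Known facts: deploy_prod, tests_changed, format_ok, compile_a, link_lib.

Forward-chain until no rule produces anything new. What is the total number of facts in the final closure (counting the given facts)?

Round 1: r3 [deploy_prod ∧ link_lib → cache_stale]. Adds cache_stale.
Round 2: r1 [cache_stale ∧ tests_changed → tag_release]; r2 [cache_stale → run_unit]. Adds tag_release, run_unit.
Round 3: r4 [cache_stale ∧ tag_release → artifact_signed]. Adds artifact_signed.
Closure: {artifact_signed, cache_stale, compile_a, deploy_prod, format_ok, link_lib, run_unit, tag_release, tests_changed} — 9 facts.

9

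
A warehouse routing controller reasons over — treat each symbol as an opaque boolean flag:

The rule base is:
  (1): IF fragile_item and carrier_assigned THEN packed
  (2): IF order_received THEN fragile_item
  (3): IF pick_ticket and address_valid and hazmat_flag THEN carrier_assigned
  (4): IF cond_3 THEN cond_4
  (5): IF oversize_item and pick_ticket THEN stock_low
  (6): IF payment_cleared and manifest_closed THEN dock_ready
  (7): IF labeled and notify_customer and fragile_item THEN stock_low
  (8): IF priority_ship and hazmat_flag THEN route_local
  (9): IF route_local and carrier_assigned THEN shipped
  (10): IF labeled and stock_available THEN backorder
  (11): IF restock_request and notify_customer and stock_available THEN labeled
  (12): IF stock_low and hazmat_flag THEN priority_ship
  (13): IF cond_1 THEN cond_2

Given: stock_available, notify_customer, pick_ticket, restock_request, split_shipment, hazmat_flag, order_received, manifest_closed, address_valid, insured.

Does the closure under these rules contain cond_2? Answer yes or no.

no

Round 1 fires (2), (3), (11), giving fragile_item, carrier_assigned, labeled.
Round 2 fires (1), (7), (10), giving packed, stock_low, backorder.
Round 3 fires (12), giving priority_ship.
Round 4 fires (8), giving route_local.
Round 5 fires (9), giving shipped.
Fixed point reached. cond_2 is concluded only by (13); (13) needs cond_1 (never derived).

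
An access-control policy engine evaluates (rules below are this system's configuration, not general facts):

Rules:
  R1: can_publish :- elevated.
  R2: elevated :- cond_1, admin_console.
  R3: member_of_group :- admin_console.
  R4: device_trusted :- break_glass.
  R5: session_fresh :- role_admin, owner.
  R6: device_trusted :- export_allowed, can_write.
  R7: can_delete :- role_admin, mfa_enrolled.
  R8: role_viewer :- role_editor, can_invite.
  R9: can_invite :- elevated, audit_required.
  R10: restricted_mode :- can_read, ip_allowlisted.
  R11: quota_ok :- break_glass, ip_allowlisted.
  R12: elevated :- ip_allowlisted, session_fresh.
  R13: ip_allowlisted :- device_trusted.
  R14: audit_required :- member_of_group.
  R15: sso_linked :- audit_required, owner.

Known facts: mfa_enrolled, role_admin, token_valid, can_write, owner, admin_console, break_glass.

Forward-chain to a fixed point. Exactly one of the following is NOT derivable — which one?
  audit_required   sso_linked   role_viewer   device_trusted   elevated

role_viewer

Round 1 fires R3, R4, R5, R7, giving member_of_group, device_trusted, session_fresh, can_delete.
Round 2 fires R13, R14, giving ip_allowlisted, audit_required.
Round 3 fires R11, R12, R15, giving quota_ok, elevated, sso_linked.
Round 4 fires R1, R9, giving can_publish, can_invite.
Derived: device_trusted (round 1), sso_linked (round 3), elevated (round 3), audit_required (round 2). role_viewer never appears in any round.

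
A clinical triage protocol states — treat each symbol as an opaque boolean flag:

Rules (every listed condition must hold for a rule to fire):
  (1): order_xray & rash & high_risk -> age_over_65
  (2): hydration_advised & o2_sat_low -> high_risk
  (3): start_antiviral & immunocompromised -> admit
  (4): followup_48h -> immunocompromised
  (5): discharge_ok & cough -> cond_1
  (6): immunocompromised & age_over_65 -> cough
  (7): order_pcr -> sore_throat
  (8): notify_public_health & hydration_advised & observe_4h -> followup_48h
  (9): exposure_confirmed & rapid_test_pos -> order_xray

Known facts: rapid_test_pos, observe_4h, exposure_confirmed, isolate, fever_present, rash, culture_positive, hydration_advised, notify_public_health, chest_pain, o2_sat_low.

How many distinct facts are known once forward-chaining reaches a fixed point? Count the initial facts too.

17

Round 1: (2) [hydration_advised & o2_sat_low -> high_risk]; (8) [notify_public_health & hydration_advised & observe_4h -> followup_48h]; (9) [exposure_confirmed & rapid_test_pos -> order_xray]. Adds high_risk, followup_48h, order_xray.
Round 2: (1) [order_xray & rash & high_risk -> age_over_65]; (4) [followup_48h -> immunocompromised]. Adds age_over_65, immunocompromised.
Round 3: (6) [immunocompromised & age_over_65 -> cough]. Adds cough.
Closure: {age_over_65, chest_pain, cough, culture_positive, exposure_confirmed, fever_present, followup_48h, high_risk, hydration_advised, immunocompromised, isolate, notify_public_health, o2_sat_low, observe_4h, order_xray, rapid_test_pos, rash} — 17 facts.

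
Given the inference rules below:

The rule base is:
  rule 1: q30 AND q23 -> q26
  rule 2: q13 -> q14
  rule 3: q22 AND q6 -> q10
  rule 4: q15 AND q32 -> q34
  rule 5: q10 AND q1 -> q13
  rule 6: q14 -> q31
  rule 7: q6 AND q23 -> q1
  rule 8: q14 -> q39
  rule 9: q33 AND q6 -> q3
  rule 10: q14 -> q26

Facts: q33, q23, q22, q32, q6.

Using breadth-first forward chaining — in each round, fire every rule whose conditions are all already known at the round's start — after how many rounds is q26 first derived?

Round 1: rule 3 [q22 AND q6 -> q10]; rule 7 [q6 AND q23 -> q1]; rule 9 [q33 AND q6 -> q3]. Adds q10, q1, q3.
Round 2: rule 5 [q10 AND q1 -> q13]. Adds q13.
Round 3: rule 2 [q13 -> q14]. Adds q14.
Round 4: rule 6 [q14 -> q31]; rule 8 [q14 -> q39]; rule 10 [q14 -> q26]. Adds q31, q39, q26.
q26 first appears in round 4.

4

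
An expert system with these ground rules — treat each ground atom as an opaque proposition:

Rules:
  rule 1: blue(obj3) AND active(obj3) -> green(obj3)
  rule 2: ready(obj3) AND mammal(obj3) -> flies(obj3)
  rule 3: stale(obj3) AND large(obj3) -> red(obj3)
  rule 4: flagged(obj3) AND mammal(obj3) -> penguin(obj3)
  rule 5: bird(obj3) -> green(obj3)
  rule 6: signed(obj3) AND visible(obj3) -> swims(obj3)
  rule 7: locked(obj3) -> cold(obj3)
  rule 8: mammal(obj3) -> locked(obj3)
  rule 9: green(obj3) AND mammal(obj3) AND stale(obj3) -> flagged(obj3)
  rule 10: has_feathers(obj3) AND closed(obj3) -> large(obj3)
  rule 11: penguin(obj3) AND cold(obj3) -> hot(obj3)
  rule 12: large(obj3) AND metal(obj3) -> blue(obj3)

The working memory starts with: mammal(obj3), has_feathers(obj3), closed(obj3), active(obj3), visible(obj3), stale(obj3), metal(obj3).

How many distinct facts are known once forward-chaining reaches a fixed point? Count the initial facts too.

Round 1 fires rule 8, rule 10, giving locked(obj3), large(obj3).
Round 2 fires rule 3, rule 7, rule 12, giving red(obj3), cold(obj3), blue(obj3).
Round 3 fires rule 1, giving green(obj3).
Round 4 fires rule 9, giving flagged(obj3).
Round 5 fires rule 4, giving penguin(obj3).
Round 6 fires rule 11, giving hot(obj3).
Closure: {active(obj3), blue(obj3), closed(obj3), cold(obj3), flagged(obj3), green(obj3), has_feathers(obj3), hot(obj3), large(obj3), locked(obj3), mammal(obj3), metal(obj3), penguin(obj3), red(obj3), stale(obj3), visible(obj3)} — 16 facts.

16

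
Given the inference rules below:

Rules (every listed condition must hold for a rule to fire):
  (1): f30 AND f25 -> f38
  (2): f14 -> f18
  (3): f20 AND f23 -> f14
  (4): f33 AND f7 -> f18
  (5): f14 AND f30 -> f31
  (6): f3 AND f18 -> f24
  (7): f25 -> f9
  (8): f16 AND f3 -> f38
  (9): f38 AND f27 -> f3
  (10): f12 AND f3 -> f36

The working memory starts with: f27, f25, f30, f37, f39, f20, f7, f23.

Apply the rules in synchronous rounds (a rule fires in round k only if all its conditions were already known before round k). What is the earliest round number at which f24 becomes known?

[1] (1) [f30 AND f25 -> f38]; (3) [f20 AND f23 -> f14]; (7) [f25 -> f9]. ⇒ new: f38, f14, f9.
[2] (2) [f14 -> f18]; (5) [f14 AND f30 -> f31]; (9) [f38 AND f27 -> f3]. ⇒ new: f18, f31, f3.
[3] (6) [f3 AND f18 -> f24]. ⇒ new: f24.
f24 first appears in round 3.

3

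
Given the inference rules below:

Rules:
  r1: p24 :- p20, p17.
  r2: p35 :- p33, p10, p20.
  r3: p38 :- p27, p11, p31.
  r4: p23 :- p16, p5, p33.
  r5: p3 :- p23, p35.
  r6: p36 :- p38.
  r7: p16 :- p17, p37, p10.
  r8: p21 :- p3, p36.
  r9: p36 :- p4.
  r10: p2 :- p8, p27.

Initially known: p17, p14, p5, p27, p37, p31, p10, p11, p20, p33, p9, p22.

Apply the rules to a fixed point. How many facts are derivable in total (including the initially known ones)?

Round 1 fires r1, r2, r3, r7, giving p24, p35, p38, p16.
Round 2 fires r4, r6, giving p23, p36.
Round 3 fires r5, giving p3.
Round 4 fires r8, giving p21.
Closure: {p10, p11, p14, p16, p17, p20, p21, p22, p23, p24, p27, p3, p31, p33, p35, p36, p37, p38, p5, p9} — 20 facts.

20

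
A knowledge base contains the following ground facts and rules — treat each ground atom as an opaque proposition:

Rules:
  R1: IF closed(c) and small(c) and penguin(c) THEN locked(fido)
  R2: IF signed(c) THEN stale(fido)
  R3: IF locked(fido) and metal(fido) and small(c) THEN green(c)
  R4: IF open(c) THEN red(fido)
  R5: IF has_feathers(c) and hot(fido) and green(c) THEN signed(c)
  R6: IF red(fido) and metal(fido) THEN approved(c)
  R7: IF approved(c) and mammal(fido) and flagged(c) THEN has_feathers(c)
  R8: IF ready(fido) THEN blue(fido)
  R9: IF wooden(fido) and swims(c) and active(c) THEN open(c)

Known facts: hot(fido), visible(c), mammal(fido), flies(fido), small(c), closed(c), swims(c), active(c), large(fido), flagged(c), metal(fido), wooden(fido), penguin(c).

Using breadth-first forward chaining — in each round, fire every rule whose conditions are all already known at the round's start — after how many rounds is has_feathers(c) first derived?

4

Round 1 fires R1, R9, giving locked(fido), open(c).
Round 2 fires R3, R4, giving green(c), red(fido).
Round 3 fires R6, giving approved(c).
Round 4 fires R7, giving has_feathers(c).
has_feathers(c) first appears in round 4.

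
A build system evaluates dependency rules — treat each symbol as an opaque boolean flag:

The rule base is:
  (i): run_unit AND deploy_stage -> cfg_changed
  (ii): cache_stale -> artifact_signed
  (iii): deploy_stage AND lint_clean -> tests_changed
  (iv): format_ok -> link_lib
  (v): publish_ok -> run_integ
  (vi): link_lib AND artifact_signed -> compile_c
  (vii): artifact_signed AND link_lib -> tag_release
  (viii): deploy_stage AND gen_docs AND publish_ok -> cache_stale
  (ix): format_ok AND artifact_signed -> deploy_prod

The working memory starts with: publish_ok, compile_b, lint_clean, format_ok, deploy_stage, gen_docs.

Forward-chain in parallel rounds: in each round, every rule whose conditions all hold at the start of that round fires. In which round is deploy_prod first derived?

[1] (iii) [deploy_stage AND lint_clean -> tests_changed]; (iv) [format_ok -> link_lib]; (v) [publish_ok -> run_integ]; (viii) [deploy_stage AND gen_docs AND publish_ok -> cache_stale]. ⇒ new: tests_changed, link_lib, run_integ, cache_stale.
[2] (ii) [cache_stale -> artifact_signed]. ⇒ new: artifact_signed.
[3] (vi) [link_lib AND artifact_signed -> compile_c]; (vii) [artifact_signed AND link_lib -> tag_release]; (ix) [format_ok AND artifact_signed -> deploy_prod]. ⇒ new: compile_c, tag_release, deploy_prod.
deploy_prod first appears in round 3.

3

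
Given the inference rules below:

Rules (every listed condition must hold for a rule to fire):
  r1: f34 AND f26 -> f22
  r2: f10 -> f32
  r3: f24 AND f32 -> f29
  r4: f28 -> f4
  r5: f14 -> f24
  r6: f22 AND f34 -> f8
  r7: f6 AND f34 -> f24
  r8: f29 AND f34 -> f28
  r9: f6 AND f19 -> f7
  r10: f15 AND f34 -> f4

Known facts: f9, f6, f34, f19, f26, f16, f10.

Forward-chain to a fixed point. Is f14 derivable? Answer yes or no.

no

Round 1 — r1, r2, r7, r9, derive f22, f32, f24, f7.
Round 2 — r3, r6, derive f29, f8.
Round 3 — r8, derive f28.
Round 4 — r4, derive f4.
Fixed point reached. No rule has f14 as a consequent, and it is not given.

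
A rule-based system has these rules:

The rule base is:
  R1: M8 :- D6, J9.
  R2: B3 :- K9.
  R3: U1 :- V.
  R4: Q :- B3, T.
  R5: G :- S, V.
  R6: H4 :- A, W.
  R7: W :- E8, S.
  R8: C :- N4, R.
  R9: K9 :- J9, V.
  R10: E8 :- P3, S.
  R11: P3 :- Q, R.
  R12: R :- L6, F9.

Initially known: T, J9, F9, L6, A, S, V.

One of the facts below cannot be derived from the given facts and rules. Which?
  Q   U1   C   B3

C

Round 1 fires R3, R5, R9, R12, giving U1, G, K9, R.
Round 2 fires R2, giving B3.
Round 3 fires R4, giving Q.
Round 4 fires R11, giving P3.
Round 5 fires R10, giving E8.
Round 6 fires R7, giving W.
Round 7 fires R6, giving H4.
Derived: B3 (round 2), Q (round 3), U1 (round 1). C never appears in any round.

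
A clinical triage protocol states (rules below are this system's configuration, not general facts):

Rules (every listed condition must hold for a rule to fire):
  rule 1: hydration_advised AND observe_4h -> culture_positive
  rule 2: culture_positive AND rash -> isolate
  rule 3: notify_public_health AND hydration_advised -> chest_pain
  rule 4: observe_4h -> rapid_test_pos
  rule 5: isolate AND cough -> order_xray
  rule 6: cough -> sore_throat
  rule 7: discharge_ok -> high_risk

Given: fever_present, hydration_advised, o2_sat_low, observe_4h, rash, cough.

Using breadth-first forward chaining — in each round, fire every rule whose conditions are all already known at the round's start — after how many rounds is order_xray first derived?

Round 1: rule 1 [hydration_advised AND observe_4h -> culture_positive]; rule 4 [observe_4h -> rapid_test_pos]; rule 6 [cough -> sore_throat]. Adds culture_positive, rapid_test_pos, sore_throat.
Round 2: rule 2 [culture_positive AND rash -> isolate]. Adds isolate.
Round 3: rule 5 [isolate AND cough -> order_xray]. Adds order_xray.
order_xray first appears in round 3.

3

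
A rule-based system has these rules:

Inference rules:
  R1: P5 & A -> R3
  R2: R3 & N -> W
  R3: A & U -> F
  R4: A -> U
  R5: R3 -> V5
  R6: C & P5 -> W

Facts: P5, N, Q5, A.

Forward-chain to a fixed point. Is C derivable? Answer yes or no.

Round 1 fires R1, R4, giving R3, U.
Round 2 fires R2, R3, R5, giving W, F, V5.
Fixed point reached. No rule has C as a consequent, and it is not given.

no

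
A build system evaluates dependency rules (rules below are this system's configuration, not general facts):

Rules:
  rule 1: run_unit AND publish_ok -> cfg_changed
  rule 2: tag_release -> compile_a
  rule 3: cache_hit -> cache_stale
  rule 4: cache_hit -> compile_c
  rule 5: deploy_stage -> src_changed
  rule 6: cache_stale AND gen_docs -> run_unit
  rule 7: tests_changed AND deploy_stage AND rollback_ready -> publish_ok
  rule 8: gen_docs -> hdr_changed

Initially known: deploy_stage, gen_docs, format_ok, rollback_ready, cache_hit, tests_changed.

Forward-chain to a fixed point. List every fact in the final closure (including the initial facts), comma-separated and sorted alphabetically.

Round 1 — rule 3, rule 4, rule 5, rule 7, rule 8, derive cache_stale, compile_c, src_changed, publish_ok, hdr_changed.
Round 2 — rule 6, derive run_unit.
Round 3 — rule 1, derive cfg_changed.

cache_hit, cache_stale, cfg_changed, compile_c, deploy_stage, format_ok, gen_docs, hdr_changed, publish_ok, rollback_ready, run_unit, src_changed, tests_changed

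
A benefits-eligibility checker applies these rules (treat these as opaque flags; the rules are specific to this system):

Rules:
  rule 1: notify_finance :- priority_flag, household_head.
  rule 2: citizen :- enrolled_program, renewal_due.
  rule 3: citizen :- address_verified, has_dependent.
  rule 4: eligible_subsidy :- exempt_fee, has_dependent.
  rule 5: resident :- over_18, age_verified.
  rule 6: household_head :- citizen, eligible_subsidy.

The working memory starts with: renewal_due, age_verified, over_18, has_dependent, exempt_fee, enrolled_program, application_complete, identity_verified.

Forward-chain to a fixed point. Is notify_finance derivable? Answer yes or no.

Round 1: rule 2 [citizen :- enrolled_program, renewal_due.]; rule 4 [eligible_subsidy :- exempt_fee, has_dependent.]; rule 5 [resident :- over_18, age_verified.]. New: citizen, eligible_subsidy, resident.
Round 2: rule 6 [household_head :- citizen, eligible_subsidy.]. New: household_head.
Fixed point reached. notify_finance is concluded only by rule 1; rule 1 needs priority_flag (never derived).

no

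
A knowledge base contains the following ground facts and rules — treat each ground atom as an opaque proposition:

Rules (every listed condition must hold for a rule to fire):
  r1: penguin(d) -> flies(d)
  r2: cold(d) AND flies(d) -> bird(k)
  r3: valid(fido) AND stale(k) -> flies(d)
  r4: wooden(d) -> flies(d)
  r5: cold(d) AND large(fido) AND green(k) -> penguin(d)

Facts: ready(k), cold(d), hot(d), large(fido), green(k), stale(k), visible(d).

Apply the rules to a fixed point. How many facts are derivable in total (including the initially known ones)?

10

Round 1 — r5, derive penguin(d).
Round 2 — r1, derive flies(d).
Round 3 — r2, derive bird(k).
Closure: {bird(k), cold(d), flies(d), green(k), hot(d), large(fido), penguin(d), ready(k), stale(k), visible(d)} — 10 facts.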